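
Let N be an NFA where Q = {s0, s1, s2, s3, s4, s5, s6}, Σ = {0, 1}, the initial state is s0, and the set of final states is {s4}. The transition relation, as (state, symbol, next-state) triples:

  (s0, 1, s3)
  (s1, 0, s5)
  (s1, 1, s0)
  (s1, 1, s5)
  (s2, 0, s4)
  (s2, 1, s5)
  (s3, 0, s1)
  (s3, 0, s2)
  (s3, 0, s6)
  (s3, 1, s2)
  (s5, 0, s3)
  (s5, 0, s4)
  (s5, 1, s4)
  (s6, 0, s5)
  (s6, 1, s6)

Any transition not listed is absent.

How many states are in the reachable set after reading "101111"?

Start in {s0}.
Read '1': s0→{s3}; now {s3}.
Read '0': s3→{s1, s2, s6}; now {s1, s2, s6}.
Read '1': s1→{s0, s5}, s2→{s5}, s6→{s6}; now {s0, s5, s6}.
Read '1': s0→{s3}, s5→{s4}, s6→{s6}; now {s3, s4, s6}.
Read '1': s3→{s2}, s4→∅, s6→{s6}; now {s2, s6}.
Read '1': s2→{s5}, s6→{s6}; now {s5, s6}.
That set has 2 states.

2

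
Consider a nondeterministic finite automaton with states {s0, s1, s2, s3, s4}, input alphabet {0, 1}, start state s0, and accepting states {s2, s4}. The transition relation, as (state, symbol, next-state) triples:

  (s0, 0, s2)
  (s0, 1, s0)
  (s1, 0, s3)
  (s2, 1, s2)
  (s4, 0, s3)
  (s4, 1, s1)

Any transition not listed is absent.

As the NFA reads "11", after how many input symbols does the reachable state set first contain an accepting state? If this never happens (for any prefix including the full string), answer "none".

Start in {s0}.
Read '1': s0→{s0}; now {s0}.
Read '1': s0→{s0}; now {s0}.
No reachable set along the way intersects F.

none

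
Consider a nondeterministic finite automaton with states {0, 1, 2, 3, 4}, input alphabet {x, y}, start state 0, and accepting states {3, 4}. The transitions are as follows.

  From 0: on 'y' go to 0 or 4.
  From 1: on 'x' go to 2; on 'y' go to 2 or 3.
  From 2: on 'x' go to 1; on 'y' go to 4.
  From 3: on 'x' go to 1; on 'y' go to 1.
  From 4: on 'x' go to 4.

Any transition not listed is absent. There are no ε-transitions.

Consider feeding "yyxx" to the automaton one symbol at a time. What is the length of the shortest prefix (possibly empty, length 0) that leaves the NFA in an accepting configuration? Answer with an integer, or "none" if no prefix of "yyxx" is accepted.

1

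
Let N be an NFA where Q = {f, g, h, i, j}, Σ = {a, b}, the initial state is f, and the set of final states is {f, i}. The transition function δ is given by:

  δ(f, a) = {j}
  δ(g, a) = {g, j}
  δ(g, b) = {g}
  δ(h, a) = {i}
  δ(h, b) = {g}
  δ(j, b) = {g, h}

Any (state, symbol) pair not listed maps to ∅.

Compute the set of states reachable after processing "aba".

{g, i, j}

Start in {f}.
Read 'a': f→{j}; now {j}.
Read 'b': j→{g, h}; now {g, h}.
Read 'a': g→{g, j}, h→{i}; now {g, i, j}.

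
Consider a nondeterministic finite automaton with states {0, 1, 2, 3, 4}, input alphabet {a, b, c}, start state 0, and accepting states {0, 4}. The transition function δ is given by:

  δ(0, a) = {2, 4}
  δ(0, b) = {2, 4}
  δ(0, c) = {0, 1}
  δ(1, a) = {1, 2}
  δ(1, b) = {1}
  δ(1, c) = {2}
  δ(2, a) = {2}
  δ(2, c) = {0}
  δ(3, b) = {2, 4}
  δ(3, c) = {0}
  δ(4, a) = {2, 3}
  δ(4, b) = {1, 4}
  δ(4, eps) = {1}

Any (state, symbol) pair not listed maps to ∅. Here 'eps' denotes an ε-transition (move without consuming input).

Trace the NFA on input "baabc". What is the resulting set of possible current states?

{2}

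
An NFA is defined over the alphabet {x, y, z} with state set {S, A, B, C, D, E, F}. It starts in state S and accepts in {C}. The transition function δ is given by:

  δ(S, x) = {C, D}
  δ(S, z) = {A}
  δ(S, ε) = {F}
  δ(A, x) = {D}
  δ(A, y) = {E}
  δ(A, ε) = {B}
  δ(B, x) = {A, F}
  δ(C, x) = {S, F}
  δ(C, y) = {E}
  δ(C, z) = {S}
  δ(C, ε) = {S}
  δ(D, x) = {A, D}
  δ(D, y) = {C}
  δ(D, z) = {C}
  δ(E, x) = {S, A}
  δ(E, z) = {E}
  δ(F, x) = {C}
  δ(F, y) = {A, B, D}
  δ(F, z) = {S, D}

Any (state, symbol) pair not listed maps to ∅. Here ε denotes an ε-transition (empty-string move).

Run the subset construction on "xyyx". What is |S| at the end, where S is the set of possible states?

6

Start: ε-closure({S}) = {S, F}.
Read 'x': {S, F} → {S, C, D, F}.
Read 'y': {S, C, D, F} → {S, A, B, C, D, E, F}.
Read 'y': {S, A, B, C, D, E, F} → {S, A, B, C, D, E, F}.
Read 'x': {S, A, B, C, D, E, F} → {S, A, B, C, D, F}.
That set has 6 states.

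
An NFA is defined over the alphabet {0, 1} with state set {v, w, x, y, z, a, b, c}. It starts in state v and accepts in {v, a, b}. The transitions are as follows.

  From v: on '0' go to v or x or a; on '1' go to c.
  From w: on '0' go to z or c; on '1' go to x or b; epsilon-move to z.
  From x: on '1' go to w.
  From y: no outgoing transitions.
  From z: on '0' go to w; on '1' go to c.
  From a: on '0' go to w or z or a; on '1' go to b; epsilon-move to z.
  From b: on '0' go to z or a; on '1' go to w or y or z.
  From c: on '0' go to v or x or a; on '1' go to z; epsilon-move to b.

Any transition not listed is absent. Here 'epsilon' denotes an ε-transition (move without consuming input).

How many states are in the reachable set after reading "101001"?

6

Start in {v}.
Read '1': {v} → {b, c}.
Read '0': {b, c} → {v, x, z, a}.
Read '1': {v, x, z, a} → {w, z, b, c}.
Read '0': {w, z, b, c} → {v, w, x, z, a, b, c}.
Read '0': {v, w, x, z, a, b, c} → {v, w, x, z, a, b, c}.
Read '1': {v, w, x, z, a, b, c} → {w, x, y, z, b, c}.
That set has 6 states.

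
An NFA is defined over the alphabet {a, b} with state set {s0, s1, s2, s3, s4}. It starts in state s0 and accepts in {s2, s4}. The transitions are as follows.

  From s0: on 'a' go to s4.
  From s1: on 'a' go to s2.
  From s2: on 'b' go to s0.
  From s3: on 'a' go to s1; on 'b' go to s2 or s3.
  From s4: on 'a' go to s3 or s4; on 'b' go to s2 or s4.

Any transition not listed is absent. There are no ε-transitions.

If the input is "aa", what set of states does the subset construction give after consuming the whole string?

Start in {s0}.
Read 'a': s0→{s4}; now {s4}.
Read 'a': s4→{s3, s4}; now {s3, s4}.

{s3, s4}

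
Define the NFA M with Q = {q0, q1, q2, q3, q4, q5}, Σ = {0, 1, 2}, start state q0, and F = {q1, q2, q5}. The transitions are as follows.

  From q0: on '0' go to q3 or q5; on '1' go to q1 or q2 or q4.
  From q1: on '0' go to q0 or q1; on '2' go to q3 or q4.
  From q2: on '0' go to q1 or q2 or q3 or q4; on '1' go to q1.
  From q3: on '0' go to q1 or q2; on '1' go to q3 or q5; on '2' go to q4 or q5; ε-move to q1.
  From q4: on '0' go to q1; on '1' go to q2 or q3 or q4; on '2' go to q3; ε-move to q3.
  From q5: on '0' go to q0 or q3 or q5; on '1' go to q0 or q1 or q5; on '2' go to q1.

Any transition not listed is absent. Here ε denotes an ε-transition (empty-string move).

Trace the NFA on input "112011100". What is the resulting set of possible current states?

{q0, q1, q2, q3, q4, q5}

Start in {q0}.
Read '1': {q0} → {q1, q2, q3, q4}.
Read '1': {q1, q2, q3, q4} → {q1, q2, q3, q4, q5}.
Read '2': {q1, q2, q3, q4, q5} → {q1, q3, q4, q5}.
Read '0': {q1, q3, q4, q5} → {q0, q1, q2, q3, q5}.
Read '1': {q0, q1, q2, q3, q5} → {q0, q1, q2, q3, q4, q5}.
Read '1': {q0, q1, q2, q3, q4, q5} → {q0, q1, q2, q3, q4, q5}.
Read '1': {q0, q1, q2, q3, q4, q5} → {q0, q1, q2, q3, q4, q5}.
Read '0': {q0, q1, q2, q3, q4, q5} → {q0, q1, q2, q3, q4, q5}.
Read '0': {q0, q1, q2, q3, q4, q5} → {q0, q1, q2, q3, q4, q5}.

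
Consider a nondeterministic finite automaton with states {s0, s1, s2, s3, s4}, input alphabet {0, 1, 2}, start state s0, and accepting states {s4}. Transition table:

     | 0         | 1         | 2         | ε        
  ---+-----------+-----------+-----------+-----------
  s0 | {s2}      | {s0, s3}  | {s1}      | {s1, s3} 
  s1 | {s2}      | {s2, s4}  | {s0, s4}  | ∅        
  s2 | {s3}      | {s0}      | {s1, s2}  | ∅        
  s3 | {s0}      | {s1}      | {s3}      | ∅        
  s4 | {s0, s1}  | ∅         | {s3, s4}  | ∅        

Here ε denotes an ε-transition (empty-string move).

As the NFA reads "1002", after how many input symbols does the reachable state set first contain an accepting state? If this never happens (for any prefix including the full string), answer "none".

Start: ε-closure({s0}) = {s0, s1, s3}.
Read '1': s0→{s0, s3}, s1→{s2, s4}, s3→{s1}; now {s0, s1, s2, s3, s4}.
None of the earlier sets intersect F, but {s0, s1, s2, s3, s4} does.

1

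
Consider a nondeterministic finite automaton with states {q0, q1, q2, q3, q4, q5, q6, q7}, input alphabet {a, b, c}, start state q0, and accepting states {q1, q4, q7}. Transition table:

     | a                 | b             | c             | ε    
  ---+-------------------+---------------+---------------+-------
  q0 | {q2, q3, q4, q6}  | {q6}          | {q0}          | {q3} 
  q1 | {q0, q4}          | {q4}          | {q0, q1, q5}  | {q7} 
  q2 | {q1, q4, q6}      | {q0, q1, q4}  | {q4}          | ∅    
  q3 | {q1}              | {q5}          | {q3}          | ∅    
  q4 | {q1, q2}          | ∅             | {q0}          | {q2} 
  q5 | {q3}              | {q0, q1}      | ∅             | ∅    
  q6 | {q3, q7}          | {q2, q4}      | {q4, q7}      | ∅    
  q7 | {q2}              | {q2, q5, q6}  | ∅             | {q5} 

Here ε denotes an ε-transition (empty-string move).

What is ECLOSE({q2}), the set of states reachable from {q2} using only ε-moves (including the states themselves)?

Begin with {q2}.
No ε-moves leave this set, so the closure equals the set itself.

{q2}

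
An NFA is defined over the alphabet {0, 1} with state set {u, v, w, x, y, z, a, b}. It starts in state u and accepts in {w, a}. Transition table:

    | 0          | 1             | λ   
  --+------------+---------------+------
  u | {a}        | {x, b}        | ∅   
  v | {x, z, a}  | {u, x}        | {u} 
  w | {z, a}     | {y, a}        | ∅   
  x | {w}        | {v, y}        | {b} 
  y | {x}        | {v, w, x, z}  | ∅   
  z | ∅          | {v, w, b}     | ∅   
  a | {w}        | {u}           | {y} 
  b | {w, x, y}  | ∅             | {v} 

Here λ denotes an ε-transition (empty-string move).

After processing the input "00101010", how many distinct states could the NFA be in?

8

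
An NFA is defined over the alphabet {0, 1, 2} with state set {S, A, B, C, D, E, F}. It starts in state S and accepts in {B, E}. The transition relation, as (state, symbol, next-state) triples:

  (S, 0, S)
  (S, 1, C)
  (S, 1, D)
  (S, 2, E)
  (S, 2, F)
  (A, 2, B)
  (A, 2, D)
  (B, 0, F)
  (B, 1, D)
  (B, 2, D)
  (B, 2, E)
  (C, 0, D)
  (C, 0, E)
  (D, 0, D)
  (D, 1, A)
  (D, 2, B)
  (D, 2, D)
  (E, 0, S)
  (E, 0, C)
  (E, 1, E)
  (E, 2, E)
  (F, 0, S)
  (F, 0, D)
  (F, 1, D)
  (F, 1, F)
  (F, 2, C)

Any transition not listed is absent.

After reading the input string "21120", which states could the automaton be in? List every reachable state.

{S, C, D, E, F}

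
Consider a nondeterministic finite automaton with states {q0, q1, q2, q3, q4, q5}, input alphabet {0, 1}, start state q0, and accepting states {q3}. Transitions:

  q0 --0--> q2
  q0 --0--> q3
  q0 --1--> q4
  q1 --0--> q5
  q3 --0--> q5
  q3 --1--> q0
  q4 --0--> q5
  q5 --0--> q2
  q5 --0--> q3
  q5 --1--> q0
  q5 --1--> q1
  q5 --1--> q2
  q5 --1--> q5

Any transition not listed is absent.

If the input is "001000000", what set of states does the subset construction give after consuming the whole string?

Start in {q0}.
Read '0': q0→{q2, q3}; now {q2, q3}.
Read '0': q2→∅, q3→{q5}; now {q5}.
Read '1': q5→{q0, q1, q2, q5}; now {q0, q1, q2, q5}.
Read '0': q0→{q2, q3}, q1→{q5}, q2→∅, q5→{q2, q3}; now {q2, q3, q5}.
Read '0': q2→∅, q3→{q5}, q5→{q2, q3}; now {q2, q3, q5}.
Read '0': q2→∅, q3→{q5}, q5→{q2, q3}; now {q2, q3, q5}.
Read '0': q2→∅, q3→{q5}, q5→{q2, q3}; now {q2, q3, q5}.
Read '0': q2→∅, q3→{q5}, q5→{q2, q3}; now {q2, q3, q5}.
Read '0': q2→∅, q3→{q5}, q5→{q2, q3}; now {q2, q3, q5}.

{q2, q3, q5}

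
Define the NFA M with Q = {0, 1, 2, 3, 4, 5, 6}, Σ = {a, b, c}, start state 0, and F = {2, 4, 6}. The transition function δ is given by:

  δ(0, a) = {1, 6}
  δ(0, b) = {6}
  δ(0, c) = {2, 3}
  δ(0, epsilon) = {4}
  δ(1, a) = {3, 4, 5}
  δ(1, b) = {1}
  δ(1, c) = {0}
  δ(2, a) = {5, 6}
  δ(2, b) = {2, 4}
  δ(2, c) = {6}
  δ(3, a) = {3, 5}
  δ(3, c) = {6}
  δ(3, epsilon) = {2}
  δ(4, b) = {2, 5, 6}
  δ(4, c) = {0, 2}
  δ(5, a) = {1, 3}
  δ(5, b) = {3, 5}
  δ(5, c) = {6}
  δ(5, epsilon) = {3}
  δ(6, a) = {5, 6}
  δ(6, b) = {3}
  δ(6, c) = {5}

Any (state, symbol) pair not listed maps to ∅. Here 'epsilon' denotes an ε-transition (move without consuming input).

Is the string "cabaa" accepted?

Yes

Start: ε-closure({0}) = {0, 4}.
Read 'c': {0, 4} → {0, 2, 3, 4}.
Read 'a': {0, 2, 3, 4} → {1, 2, 3, 5, 6}.
Read 'b': {1, 2, 3, 5, 6} → {1, 2, 3, 4, 5}.
Read 'a': {1, 2, 3, 4, 5} → {1, 2, 3, 4, 5, 6}.
Read 'a': {1, 2, 3, 4, 5, 6} → {1, 2, 3, 4, 5, 6}.
The final set {1, 2, 3, 4, 5, 6} contains the accepting states 2, 4, 6.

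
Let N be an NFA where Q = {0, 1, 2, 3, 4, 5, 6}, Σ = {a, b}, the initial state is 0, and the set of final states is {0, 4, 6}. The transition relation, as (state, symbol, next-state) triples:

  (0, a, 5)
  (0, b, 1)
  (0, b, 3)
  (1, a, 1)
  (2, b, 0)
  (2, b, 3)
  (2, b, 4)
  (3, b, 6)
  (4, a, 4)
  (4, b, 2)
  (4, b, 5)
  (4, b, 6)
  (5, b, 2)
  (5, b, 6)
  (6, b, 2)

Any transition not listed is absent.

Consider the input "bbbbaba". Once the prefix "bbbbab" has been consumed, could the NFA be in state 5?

Yes

Start in {0}.
Read 'b': {0} → {1, 3}.
Read 'b': {1, 3} → {6}.
Read 'b': {6} → {2}.
Read 'b': {2} → {0, 3, 4}.
Read 'a': {0, 3, 4} → {4, 5}.
Read 'b': {4, 5} → {2, 5, 6}.
State 5 is in {2, 5, 6}.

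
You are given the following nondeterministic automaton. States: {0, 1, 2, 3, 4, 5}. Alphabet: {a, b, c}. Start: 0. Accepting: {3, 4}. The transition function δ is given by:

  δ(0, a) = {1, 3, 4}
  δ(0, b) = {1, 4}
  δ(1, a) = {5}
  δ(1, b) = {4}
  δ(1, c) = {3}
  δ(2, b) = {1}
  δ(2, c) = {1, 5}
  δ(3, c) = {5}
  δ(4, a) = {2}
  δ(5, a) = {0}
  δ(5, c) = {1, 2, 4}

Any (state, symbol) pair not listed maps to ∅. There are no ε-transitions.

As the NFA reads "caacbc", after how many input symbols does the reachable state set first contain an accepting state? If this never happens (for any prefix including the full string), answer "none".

none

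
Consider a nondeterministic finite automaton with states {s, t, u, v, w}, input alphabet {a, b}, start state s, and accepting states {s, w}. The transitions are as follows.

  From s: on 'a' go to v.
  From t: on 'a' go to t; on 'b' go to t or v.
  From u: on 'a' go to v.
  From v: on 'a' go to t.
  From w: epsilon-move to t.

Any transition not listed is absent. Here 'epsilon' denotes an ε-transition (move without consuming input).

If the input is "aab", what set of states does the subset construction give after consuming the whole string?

{t, v}

Start in {s}.
Read 'a': s→{v}; now {v}.
Read 'a': v→{t}; now {t}.
Read 'b': t→{t, v}; now {t, v}.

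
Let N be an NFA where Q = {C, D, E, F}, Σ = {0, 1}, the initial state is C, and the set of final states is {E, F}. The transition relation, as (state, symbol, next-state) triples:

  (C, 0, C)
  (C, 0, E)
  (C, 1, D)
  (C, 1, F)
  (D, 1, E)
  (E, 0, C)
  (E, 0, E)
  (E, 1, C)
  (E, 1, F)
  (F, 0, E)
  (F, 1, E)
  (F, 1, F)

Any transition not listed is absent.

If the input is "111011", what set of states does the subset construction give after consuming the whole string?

Start in {C}.
Read '1': {C} → {D, F}.
Read '1': {D, F} → {E, F}.
Read '1': {E, F} → {C, E, F}.
Read '0': {C, E, F} → {C, E}.
Read '1': {C, E} → {C, D, F}.
Read '1': {C, D, F} → {D, E, F}.

{D, E, F}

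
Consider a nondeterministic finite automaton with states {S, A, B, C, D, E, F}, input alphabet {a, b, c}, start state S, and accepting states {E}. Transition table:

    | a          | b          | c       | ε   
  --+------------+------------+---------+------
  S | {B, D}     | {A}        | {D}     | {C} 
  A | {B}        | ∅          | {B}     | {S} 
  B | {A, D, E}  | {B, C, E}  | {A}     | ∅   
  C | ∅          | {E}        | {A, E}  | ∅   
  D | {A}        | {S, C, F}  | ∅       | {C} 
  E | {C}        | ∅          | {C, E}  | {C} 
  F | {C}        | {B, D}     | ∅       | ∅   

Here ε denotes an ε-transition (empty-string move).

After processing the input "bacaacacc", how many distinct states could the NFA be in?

6

Start: ε-closure({S}) = {S, C}.
Read 'b': {S, C} → {S, A, C, E}.
Read 'a': {S, A, C, E} → {B, C, D}.
Read 'c': {B, C, D} → {S, A, C, E}.
Read 'a': {S, A, C, E} → {B, C, D}.
Read 'a': {B, C, D} → {S, A, C, D, E}.
Read 'c': {S, A, C, D, E} → {S, A, B, C, D, E}.
Read 'a': {S, A, B, C, D, E} → {S, A, B, C, D, E}.
Read 'c': {S, A, B, C, D, E} → {S, A, B, C, D, E}.
Read 'c': {S, A, B, C, D, E} → {S, A, B, C, D, E}.
That set has 6 states.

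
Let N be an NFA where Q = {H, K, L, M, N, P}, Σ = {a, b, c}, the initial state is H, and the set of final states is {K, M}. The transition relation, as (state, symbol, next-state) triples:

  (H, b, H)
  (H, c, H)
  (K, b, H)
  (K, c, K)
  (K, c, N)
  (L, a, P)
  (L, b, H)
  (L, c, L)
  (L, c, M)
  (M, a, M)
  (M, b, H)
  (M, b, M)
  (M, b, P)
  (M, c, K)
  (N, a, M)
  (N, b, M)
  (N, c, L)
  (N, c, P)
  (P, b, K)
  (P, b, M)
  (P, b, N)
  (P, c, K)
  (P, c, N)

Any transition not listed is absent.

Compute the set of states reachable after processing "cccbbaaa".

Start in {H}.
Read 'c': H→{H}; now {H}.
Read 'c': H→{H}; now {H}.
Read 'c': H→{H}; now {H}.
Read 'b': H→{H}; now {H}.
Read 'b': H→{H}; now {H}.
Read 'a': H→∅; now ∅.
The set is empty and remains empty for the remaining 2 symbols.

∅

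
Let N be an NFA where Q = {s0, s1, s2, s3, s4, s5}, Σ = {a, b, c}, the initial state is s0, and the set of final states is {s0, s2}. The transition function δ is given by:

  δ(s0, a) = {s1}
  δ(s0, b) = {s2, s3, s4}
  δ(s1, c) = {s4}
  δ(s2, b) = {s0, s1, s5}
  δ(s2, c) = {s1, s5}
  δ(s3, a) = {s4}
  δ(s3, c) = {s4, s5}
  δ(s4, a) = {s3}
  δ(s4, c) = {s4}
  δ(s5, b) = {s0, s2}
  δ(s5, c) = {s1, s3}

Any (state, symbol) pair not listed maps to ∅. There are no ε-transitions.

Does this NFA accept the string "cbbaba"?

No

Start in {s0}.
Read 'c': {s0} → ∅.
The set is empty and remains empty for the remaining 5 symbols.
The final set ∅ contains no accepting state.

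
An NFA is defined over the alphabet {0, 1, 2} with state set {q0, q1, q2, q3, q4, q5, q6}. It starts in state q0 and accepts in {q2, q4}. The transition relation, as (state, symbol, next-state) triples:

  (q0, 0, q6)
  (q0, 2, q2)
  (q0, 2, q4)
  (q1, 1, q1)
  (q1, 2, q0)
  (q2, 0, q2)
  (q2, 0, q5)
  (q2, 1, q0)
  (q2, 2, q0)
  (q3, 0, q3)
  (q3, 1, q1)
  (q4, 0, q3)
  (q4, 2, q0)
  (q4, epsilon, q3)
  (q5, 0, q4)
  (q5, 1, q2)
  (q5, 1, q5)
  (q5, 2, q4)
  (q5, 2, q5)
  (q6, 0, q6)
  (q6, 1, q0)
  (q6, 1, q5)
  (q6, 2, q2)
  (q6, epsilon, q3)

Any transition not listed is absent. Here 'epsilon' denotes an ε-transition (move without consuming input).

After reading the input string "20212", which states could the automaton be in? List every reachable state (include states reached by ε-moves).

Start in {q0}.
Read '2': {q0} → {q2, q3, q4}.
Read '0': {q2, q3, q4} → {q2, q3, q5}.
Read '2': {q2, q3, q5} → {q0, q3, q4, q5}.
Read '1': {q0, q3, q4, q5} → {q1, q2, q5}.
Read '2': {q1, q2, q5} → {q0, q3, q4, q5}.

{q0, q3, q4, q5}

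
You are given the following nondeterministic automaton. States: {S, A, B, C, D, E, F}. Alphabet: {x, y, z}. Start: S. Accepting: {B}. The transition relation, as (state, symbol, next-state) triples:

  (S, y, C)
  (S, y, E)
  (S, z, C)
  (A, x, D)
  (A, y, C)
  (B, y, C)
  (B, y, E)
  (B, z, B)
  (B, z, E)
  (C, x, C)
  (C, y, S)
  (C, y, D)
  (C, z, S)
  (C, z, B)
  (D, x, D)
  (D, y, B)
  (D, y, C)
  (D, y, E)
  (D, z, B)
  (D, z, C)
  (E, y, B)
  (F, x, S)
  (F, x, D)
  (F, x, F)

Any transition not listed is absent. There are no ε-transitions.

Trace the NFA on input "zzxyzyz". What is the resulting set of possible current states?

∅

Start in {S}.
Read 'z': {S} → {C}.
Read 'z': {C} → {S, B}.
Read 'x': {S, B} → ∅.
The set is empty and remains empty for the remaining 4 symbols.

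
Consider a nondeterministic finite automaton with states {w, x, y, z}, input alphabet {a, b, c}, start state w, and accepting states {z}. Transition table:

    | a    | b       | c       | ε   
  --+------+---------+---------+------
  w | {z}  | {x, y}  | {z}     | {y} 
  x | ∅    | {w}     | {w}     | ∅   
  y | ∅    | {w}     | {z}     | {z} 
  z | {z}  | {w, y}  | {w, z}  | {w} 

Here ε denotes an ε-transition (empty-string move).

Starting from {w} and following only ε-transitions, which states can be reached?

Begin with {w}.
ε-move w → y; add y.
ε-move y → z; add z.

{w, y, z}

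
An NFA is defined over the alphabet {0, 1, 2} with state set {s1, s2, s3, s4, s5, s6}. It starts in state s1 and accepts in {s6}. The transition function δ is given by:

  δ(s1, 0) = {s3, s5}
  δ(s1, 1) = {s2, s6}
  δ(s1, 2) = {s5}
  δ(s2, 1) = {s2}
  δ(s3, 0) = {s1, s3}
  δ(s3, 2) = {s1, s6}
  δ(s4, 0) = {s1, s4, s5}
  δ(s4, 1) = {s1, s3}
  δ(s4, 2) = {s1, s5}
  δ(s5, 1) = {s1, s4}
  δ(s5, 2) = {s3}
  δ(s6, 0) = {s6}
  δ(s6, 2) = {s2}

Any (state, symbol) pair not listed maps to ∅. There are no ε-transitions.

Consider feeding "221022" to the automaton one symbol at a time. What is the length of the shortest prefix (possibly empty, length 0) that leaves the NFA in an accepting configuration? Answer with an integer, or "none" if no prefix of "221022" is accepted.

Start in {s1}.
Read '2': {s1} → {s5}.
Read '2': {s5} → {s3}.
Read '1': {s3} → ∅.
The set is empty and remains empty for the remaining 3 symbols.
No reachable set along the way intersects F.

none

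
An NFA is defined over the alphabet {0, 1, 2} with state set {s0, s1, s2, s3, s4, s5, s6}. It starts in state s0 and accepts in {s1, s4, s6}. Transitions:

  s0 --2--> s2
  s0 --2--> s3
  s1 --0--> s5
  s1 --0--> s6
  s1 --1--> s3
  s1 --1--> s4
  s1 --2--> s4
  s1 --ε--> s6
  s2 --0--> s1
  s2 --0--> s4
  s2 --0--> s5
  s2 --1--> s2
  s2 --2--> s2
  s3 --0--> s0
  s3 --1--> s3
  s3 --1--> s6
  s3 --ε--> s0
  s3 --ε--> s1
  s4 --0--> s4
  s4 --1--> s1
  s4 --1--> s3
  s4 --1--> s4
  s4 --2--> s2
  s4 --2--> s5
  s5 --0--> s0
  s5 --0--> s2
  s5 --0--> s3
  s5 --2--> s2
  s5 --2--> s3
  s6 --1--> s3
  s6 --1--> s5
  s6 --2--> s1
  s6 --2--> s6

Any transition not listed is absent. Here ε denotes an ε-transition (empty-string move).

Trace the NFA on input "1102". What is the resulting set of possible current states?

Start in {s0}.
Read '1': s0→∅; now ∅.
The set is empty and remains empty for the remaining 3 symbols.

∅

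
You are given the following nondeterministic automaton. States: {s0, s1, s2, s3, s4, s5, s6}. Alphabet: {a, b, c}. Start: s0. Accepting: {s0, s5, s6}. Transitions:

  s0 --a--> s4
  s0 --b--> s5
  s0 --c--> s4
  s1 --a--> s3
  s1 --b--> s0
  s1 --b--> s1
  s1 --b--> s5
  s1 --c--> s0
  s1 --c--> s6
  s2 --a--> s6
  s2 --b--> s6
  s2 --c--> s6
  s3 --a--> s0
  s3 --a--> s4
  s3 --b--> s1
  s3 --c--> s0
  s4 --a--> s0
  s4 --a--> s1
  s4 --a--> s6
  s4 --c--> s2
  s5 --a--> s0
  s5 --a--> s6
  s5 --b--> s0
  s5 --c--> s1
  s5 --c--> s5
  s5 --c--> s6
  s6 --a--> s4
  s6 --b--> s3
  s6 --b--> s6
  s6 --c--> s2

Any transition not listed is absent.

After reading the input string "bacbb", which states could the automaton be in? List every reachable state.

Start in {s0}.
Read 'b': {s0} → {s5}.
Read 'a': {s5} → {s0, s6}.
Read 'c': {s0, s6} → {s2, s4}.
Read 'b': {s2, s4} → {s6}.
Read 'b': {s6} → {s3, s6}.

{s3, s6}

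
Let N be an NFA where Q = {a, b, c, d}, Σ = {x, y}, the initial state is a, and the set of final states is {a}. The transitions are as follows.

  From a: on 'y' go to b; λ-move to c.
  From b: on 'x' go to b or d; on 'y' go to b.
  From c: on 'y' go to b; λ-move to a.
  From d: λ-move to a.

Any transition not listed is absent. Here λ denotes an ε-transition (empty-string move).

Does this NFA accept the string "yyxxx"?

Yes

Start: ε-closure({a}) = {a, c}.
Read 'y': a→{b}, c→{b}; now {b}.
Read 'y': b→{b}; now {b}.
Read 'x': b→{b, d}; union {b, d}; ε-closure = {a, b, c, d}.
Read 'x': a→∅, b→{b, d}, c→∅, d→∅; union {b, d}; ε-closure = {a, b, c, d}.
Read 'x': a→∅, b→{b, d}, c→∅, d→∅; union {b, d}; ε-closure = {a, b, c, d}.
The final set {a, b, c, d} contains the accepting state a.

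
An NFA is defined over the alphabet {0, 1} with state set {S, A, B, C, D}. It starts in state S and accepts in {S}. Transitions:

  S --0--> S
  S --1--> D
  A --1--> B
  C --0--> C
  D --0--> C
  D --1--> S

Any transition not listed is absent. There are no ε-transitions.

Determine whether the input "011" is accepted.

Yes

Start in {S}.
Read '0': S→{S}; now {S}.
Read '1': S→{D}; now {D}.
Read '1': D→{S}; now {S}.
The final set {S} contains the accepting state S.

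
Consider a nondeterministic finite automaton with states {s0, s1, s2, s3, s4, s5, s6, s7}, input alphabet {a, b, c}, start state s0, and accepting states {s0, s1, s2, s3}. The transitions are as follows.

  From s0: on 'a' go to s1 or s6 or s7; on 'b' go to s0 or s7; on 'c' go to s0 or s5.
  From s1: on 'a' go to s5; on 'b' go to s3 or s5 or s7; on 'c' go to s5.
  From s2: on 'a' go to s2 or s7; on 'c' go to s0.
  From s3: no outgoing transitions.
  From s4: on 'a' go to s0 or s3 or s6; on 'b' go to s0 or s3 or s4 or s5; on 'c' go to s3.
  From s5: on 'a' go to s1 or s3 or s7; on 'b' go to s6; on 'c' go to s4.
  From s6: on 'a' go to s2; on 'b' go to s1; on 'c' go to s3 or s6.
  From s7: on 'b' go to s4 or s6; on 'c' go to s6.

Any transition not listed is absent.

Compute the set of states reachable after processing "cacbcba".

Start in {s0}.
Read 'c': s0→{s0, s5}; now {s0, s5}.
Read 'a': s0→{s1, s6, s7}, s5→{s1, s3, s7}; now {s1, s3, s6, s7}.
Read 'c': s1→{s5}, s3→∅, s6→{s3, s6}, s7→{s6}; now {s3, s5, s6}.
Read 'b': s3→∅, s5→{s6}, s6→{s1}; now {s1, s6}.
Read 'c': s1→{s5}, s6→{s3, s6}; now {s3, s5, s6}.
Read 'b': s3→∅, s5→{s6}, s6→{s1}; now {s1, s6}.
Read 'a': s1→{s5}, s6→{s2}; now {s2, s5}.

{s2, s5}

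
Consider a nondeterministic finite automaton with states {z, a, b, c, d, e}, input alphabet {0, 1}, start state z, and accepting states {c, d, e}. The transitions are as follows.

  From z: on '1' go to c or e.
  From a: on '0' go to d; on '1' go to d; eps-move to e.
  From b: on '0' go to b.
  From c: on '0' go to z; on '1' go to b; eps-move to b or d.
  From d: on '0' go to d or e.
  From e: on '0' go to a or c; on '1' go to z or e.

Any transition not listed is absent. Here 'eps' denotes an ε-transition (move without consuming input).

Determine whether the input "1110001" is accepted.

Yes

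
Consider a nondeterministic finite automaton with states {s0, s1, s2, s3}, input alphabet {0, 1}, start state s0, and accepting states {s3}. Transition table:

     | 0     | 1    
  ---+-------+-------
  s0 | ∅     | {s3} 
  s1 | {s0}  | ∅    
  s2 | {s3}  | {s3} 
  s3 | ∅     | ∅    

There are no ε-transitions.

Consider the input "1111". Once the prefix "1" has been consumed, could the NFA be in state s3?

Yes

Start in {s0}.
Read '1': s0→{s3}; now {s3}.
State s3 is in {s3}.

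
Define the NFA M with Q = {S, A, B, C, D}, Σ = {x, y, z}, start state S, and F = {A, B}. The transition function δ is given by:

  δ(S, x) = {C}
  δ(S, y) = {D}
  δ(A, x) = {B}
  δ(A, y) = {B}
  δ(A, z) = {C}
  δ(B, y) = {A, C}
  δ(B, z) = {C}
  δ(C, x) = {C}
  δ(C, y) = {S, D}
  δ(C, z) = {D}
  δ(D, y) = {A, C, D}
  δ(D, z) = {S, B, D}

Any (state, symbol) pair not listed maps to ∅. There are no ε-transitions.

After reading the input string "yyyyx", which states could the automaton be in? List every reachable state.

{B, C}

Start in {S}.
Read 'y': {S} → {D}.
Read 'y': {D} → {A, C, D}.
Read 'y': {A, C, D} → {S, A, B, C, D}.
Read 'y': {S, A, B, C, D} → {S, A, B, C, D}.
Read 'x': {S, A, B, C, D} → {B, C}.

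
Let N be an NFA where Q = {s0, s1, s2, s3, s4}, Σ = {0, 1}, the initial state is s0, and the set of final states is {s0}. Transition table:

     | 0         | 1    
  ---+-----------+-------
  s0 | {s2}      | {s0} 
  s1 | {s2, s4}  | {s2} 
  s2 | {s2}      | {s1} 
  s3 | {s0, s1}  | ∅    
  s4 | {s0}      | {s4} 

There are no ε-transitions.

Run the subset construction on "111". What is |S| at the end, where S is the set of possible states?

1

Start in {s0}.
Read '1': {s0} → {s0}.
Read '1': {s0} → {s0}.
Read '1': {s0} → {s0}.
That set has 1 state.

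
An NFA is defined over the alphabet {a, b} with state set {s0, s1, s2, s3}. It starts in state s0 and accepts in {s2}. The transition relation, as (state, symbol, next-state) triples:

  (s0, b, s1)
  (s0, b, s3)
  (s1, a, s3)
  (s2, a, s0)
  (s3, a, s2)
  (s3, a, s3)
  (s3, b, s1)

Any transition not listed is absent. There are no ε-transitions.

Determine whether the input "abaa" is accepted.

Start in {s0}.
Read 'a': {s0} → ∅.
The set is empty and remains empty for the remaining 3 symbols.
The final set ∅ contains no accepting state.

No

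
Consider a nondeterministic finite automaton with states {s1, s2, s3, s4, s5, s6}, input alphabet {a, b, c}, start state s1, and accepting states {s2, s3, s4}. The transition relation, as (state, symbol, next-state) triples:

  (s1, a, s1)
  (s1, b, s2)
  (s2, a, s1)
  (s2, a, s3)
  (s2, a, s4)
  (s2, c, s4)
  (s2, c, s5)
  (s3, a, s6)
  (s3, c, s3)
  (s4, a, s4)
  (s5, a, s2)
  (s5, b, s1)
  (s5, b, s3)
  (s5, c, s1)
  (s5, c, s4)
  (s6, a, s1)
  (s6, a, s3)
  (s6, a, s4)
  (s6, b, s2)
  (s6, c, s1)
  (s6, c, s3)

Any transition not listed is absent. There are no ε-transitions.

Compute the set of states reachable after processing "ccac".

∅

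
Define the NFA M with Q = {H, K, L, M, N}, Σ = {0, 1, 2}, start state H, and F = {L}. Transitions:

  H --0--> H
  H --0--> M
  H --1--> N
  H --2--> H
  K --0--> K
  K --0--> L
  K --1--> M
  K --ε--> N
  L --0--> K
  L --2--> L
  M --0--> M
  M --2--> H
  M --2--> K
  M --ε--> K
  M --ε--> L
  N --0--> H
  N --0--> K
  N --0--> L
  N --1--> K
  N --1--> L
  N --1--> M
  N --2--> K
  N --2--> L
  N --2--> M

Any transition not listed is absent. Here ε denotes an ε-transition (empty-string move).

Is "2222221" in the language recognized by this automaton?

Start in {H}.
Read '2': {H} → {H}.
Read '2': {H} → {H}.
Read '2': {H} → {H}.
Read '2': {H} → {H}.
Read '2': {H} → {H}.
Read '2': {H} → {H}.
Read '1': {H} → {N}.
The final set {N} contains no accepting state.

No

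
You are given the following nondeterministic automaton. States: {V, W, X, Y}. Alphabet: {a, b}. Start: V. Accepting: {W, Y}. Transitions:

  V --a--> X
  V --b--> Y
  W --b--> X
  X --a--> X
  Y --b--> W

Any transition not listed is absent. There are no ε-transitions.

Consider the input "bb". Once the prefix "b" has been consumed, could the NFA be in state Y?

Start in {V}.
Read 'b': {V} → {Y}.
State Y is in {Y}.

Yes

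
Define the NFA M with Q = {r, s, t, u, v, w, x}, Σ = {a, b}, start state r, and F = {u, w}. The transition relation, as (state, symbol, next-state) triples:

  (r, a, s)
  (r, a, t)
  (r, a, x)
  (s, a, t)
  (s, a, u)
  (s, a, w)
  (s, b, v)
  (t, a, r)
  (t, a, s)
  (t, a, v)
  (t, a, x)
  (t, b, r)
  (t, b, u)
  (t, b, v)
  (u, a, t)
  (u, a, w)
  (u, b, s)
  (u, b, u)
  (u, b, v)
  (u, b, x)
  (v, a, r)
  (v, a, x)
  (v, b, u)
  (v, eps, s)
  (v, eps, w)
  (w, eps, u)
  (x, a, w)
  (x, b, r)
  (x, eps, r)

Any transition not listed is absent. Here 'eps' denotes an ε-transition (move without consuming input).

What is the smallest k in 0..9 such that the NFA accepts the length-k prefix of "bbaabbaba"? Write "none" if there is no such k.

none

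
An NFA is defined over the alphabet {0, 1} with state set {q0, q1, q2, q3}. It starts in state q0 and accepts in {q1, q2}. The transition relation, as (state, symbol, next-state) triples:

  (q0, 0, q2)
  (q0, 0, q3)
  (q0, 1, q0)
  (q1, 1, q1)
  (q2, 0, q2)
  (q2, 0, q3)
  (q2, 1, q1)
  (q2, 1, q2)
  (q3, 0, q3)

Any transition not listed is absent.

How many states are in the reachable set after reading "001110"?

Start in {q0}.
Read '0': {q0} → {q2, q3}.
Read '0': {q2, q3} → {q2, q3}.
Read '1': {q2, q3} → {q1, q2}.
Read '1': {q1, q2} → {q1, q2}.
Read '1': {q1, q2} → {q1, q2}.
Read '0': {q1, q2} → {q2, q3}.
That set has 2 states.

2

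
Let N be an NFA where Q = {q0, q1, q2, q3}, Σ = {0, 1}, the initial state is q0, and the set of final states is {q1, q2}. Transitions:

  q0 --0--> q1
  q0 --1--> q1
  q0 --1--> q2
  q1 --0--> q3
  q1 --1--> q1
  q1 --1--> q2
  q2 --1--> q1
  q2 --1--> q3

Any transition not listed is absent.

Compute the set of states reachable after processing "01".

{q1, q2}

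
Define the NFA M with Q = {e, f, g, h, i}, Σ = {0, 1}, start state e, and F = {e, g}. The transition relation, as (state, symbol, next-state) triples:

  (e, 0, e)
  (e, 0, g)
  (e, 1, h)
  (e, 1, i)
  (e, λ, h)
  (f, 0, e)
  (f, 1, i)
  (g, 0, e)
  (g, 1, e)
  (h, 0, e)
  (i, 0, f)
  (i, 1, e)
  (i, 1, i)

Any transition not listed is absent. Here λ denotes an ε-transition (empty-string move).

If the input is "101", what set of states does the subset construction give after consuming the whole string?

{h, i}

Start: ε-closure({e}) = {e, h}.
Read '1': {e, h} → {h, i}.
Read '0': {h, i} → {e, f, h}.
Read '1': {e, f, h} → {h, i}.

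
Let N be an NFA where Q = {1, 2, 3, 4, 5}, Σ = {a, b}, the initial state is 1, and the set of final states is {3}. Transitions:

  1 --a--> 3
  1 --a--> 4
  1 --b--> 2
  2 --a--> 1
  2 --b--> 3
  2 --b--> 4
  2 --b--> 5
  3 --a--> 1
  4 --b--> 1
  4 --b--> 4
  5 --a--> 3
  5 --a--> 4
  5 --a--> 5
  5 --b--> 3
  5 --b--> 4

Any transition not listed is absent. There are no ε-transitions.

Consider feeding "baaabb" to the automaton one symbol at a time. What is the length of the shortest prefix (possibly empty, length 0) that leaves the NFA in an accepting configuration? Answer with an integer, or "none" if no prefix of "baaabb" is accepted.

3

Start in {1}.
Read 'b': 1→{2}; now {2}.
Read 'a': 2→{1}; now {1}.
Read 'a': 1→{3, 4}; now {3, 4}.
None of the earlier sets intersect F, but {3, 4} does.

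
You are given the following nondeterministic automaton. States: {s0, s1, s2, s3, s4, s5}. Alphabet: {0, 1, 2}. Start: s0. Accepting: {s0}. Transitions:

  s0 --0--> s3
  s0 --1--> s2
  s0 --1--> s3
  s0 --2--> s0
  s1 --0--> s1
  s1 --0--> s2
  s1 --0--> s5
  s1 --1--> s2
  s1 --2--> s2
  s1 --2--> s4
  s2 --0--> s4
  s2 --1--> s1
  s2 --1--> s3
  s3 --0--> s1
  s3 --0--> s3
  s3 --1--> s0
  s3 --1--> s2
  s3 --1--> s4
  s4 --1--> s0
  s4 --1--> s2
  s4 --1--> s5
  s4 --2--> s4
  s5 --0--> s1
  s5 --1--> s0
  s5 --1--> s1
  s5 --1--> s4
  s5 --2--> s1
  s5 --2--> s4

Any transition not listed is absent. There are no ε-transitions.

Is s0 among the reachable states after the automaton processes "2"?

Yes

Start in {s0}.
Read '2': {s0} → {s0}.
State s0 is in {s0}.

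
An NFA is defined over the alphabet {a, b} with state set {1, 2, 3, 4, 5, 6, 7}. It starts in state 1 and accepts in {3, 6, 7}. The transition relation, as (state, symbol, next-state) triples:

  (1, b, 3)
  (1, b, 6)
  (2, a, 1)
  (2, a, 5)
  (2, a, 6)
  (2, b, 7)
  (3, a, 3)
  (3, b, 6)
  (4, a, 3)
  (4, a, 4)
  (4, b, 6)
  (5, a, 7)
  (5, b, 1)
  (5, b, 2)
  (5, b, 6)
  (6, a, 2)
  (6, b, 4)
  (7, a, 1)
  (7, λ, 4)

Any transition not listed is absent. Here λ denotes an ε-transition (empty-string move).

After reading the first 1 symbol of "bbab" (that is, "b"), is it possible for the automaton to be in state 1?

Start in {1}.
Read 'b': {1} → {3, 6}.
State 1 is not in {3, 6}.

No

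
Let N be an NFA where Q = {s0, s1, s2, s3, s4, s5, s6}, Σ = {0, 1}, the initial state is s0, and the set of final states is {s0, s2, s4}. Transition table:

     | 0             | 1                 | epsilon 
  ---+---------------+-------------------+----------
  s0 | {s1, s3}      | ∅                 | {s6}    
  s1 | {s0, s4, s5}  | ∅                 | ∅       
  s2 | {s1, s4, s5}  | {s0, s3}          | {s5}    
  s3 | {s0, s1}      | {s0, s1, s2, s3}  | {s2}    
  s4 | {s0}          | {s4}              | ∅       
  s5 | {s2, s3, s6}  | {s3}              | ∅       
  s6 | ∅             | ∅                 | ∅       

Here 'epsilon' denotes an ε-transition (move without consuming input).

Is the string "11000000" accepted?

Start: ε-closure({s0}) = {s0, s6}.
Read '1': s0→∅, s6→∅; now ∅.
The set is empty and remains empty for the remaining 7 symbols.
The final set ∅ contains no accepting state.

No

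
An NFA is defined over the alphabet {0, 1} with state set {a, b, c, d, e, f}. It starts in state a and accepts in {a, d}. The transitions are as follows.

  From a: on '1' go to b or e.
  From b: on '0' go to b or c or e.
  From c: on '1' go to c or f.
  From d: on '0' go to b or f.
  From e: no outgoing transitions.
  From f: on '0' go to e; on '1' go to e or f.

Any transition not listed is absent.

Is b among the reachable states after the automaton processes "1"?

Yes

Start in {a}.
Read '1': {a} → {b, e}.
State b is in {b, e}.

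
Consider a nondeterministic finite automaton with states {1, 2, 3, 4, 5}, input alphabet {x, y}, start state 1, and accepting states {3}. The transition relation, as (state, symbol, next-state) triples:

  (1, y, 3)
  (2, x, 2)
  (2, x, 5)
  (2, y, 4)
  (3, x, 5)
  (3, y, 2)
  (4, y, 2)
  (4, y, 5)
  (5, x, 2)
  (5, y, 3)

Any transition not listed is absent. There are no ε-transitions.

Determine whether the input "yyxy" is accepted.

Start in {1}.
Read 'y': 1→{3}; now {3}.
Read 'y': 3→{2}; now {2}.
Read 'x': 2→{2, 5}; now {2, 5}.
Read 'y': 2→{4}, 5→{3}; now {3, 4}.
The final set {3, 4} contains the accepting state 3.

Yes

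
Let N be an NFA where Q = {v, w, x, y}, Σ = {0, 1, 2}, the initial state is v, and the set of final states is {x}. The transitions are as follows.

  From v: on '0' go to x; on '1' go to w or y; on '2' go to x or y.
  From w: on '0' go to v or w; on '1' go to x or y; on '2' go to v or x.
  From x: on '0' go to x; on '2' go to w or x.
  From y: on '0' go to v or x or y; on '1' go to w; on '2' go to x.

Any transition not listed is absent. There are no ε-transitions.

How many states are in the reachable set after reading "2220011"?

3

Start in {v}.
Read '2': v→{x, y}; now {x, y}.
Read '2': x→{w, x}, y→{x}; now {w, x}.
Read '2': w→{v, x}, x→{w, x}; now {v, w, x}.
Read '0': v→{x}, w→{v, w}, x→{x}; now {v, w, x}.
Read '0': v→{x}, w→{v, w}, x→{x}; now {v, w, x}.
Read '1': v→{w, y}, w→{x, y}, x→∅; now {w, x, y}.
Read '1': w→{x, y}, x→∅, y→{w}; now {w, x, y}.
That set has 3 states.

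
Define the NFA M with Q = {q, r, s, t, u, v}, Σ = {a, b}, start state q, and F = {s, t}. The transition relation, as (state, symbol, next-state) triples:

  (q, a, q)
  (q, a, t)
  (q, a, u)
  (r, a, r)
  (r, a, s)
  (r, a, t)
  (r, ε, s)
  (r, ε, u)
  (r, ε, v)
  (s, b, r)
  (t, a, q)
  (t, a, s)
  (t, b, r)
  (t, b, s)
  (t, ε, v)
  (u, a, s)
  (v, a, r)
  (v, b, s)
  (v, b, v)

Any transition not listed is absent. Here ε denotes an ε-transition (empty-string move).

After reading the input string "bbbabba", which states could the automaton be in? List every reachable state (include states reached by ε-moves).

∅

Start in {q}.
Read 'b': {q} → ∅.
The set is empty and remains empty for the remaining 6 symbols.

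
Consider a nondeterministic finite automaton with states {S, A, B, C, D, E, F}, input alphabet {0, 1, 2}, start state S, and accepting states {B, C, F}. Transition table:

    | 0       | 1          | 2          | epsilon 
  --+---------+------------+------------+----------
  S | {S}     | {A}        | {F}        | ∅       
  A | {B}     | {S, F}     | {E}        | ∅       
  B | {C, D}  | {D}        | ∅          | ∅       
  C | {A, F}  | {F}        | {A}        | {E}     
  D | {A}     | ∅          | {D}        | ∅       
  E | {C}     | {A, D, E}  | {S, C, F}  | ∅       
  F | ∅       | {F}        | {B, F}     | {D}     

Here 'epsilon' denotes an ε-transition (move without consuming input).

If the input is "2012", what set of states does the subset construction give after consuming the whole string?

Start in {S}.
Read '2': {S} → {D, F}.
Read '0': {D, F} → {A}.
Read '1': {A} → {S, D, F}.
Read '2': {S, D, F} → {B, D, F}.

{B, D, F}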